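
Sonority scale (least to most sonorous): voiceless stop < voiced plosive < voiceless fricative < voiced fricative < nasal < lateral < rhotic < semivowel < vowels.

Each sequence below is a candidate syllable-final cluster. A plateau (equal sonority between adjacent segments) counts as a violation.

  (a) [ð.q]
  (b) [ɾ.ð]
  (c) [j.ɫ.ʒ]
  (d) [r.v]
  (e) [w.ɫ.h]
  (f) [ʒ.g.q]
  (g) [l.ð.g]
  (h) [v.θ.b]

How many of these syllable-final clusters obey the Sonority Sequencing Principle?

8

(a) sonority 4-1: well-formed.
(b) sonority 7-4: well-formed.
(c) sonority 8-6-4: well-formed.
(d) sonority 7-4: well-formed.
(e) sonority 8-6-3: well-formed.
(f) sonority 4-2-1: well-formed.
(g) sonority 6-4-2: well-formed.
(h) sonority 4-3-2: well-formed.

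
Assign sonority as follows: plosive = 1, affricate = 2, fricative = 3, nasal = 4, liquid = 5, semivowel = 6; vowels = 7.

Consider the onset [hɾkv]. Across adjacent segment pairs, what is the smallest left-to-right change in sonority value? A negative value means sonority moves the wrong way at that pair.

-4

/h/ — fricative, sonority 3.
/ɾ/ — liquid, sonority 5.
/k/ — plosive, sonority 1.
/v/ — fricative, sonority 3.
/h/→/ɾ/: change +2.
/ɾ/→/k/: change -4.
/k/→/v/: change +2.
Minimum = -4.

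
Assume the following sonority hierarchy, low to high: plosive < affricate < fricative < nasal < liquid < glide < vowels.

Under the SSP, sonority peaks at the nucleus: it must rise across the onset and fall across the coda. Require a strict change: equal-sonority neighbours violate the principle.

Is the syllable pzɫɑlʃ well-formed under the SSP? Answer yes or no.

Onset: /p/ is a plosive (sonority 1), /z/ is a fricative (sonority 3), /ɫ/ is a liquid (sonority 5); then the nucleus /ɑ/ (sonority 7).
Onset profile 1-3-5-7 — rises to the nucleus.
Coda: /l/ is a liquid (sonority 5), /ʃ/ is a fricative (sonority 3).
Coda profile 7-5-3 — falls from the nucleus.

yes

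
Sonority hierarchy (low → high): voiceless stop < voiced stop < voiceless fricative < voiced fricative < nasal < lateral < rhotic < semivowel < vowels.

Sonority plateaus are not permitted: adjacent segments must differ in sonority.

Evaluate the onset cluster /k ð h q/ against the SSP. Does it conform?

/k/ — voiceless stop, sonority 1.
/ð/ — voiced fricative, sonority 4.
/h/ — voiceless fricative, sonority 3.
/q/ — voiceless stop, sonority 1.
The profile is 1-4-3-1. Between /ð/ (4) and /h/ (3) sonority does not rise, so the cluster violates the SSP.

no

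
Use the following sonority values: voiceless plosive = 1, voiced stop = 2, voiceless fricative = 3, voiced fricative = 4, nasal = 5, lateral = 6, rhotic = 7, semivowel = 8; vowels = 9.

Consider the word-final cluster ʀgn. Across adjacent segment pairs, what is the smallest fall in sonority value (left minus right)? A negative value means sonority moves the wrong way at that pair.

/ʀ/ is a rhotic (sonority 7).
/g/ is a voiced stop (sonority 2).
/n/ is a nasal (sonority 5).
/ʀ/→/g/: change +5.
/g/→/n/: change -3.
Minimum = -3.

-3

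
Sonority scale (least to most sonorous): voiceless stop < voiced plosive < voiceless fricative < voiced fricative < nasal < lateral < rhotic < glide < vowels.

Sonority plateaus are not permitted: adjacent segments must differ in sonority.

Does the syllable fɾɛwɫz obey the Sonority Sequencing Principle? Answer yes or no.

Onset: /f/ is a voiceless fricative (sonority 3), /ɾ/ is a rhotic (sonority 7); then the nucleus /ɛ/ (sonority 9).
Onset profile 3-7-9 — rises to the nucleus.
Coda: /w/ is a glide (sonority 8), /ɫ/ is a lateral (sonority 6), /z/ is a voiced fricative (sonority 4).
Coda profile 9-8-6-4 — falls from the nucleus.

yes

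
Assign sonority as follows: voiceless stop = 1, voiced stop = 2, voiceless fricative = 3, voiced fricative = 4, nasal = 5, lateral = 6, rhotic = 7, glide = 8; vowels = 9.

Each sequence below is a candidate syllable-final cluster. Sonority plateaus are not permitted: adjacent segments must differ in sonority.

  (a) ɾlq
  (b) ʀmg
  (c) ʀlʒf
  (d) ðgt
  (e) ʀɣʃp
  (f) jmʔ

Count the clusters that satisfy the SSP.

(a) 7-6-1 → obeys
(b) 7-5-2 → obeys
(c) 7-6-4-3 → obeys
(d) 4-2-1 → obeys
(e) 7-4-3-1 → obeys
(f) 8-5-1 → obeys

6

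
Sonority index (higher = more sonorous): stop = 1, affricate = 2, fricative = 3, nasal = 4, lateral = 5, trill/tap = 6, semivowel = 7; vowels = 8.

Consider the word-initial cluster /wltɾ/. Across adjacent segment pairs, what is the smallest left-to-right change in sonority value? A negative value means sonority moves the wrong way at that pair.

/w/: semivowel = 7.
/l/: lateral = 5.
/t/: stop = 1.
/ɾ/: trill/tap = 6.
/w/→/l/: change -2.
/l/→/t/: change -4.
/t/→/ɾ/: change +5.
Minimum = -4.

-4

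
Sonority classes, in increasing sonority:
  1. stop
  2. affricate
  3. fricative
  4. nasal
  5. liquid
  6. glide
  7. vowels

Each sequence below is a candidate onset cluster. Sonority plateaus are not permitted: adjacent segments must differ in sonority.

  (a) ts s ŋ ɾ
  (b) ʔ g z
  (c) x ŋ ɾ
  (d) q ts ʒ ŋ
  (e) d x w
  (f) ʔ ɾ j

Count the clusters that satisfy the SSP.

5

(a) 2-3-4-5 → obeys
(b) 1-1-3 → violates
(c) 3-4-5 → obeys
(d) 1-2-3-4 → obeys
(e) 1-3-6 → obeys
(f) 1-5-6 → obeys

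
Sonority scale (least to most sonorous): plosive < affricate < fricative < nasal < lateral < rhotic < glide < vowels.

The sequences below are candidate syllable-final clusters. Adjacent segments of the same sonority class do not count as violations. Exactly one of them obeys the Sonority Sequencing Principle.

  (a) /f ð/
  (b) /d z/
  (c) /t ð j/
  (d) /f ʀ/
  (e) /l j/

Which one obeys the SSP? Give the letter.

(a) 3-3 → obeys
(b) 1-3 → violates
(c) 1-3-7 → violates
(d) 3-6 → violates
(e) 5-7 → violates

a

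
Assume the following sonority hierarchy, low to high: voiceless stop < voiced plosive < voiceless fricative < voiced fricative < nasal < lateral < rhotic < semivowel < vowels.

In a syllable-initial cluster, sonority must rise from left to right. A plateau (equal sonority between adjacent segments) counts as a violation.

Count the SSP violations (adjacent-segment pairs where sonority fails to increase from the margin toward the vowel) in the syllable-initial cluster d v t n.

/d/ — voiced plosive, sonority 2.
/v/ — voiced fricative, sonority 4.
/t/ — voiceless stop, sonority 1.
/n/ — nasal, sonority 5.
/d/→/v/: 2→4 (rises) — ok.
/v/→/t/: 4→1 (does not rise) — violation.
/t/→/n/: 1→5 (rises) — ok.

1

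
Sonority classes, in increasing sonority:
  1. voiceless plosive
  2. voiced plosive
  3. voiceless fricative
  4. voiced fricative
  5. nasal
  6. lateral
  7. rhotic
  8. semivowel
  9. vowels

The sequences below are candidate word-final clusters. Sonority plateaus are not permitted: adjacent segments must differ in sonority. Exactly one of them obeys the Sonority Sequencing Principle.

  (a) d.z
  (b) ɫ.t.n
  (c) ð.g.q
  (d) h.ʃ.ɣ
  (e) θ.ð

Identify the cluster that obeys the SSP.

c

(a) 2-4 → violates
(b) 6-1-5 → violates
(c) 4-2-1 → obeys
(d) 3-3-4 → violates
(e) 3-4 → violates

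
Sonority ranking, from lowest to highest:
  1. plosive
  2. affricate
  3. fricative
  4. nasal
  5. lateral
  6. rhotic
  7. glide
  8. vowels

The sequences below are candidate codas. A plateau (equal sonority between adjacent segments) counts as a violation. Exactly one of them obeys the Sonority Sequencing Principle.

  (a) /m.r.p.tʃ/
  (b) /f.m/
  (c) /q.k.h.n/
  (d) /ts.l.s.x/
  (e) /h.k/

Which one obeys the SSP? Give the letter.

e

(a) 4-6-1-2 → violates
(b) 3-4 → violates
(c) 1-1-3-4 → violates
(d) 2-5-3-3 → violates
(e) 3-1 → obeys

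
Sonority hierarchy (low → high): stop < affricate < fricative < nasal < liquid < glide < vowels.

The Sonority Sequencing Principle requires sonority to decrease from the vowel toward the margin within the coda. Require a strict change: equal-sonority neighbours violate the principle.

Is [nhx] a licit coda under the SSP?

/n/ — nasal, sonority 4.
/h/ — fricative, sonority 3.
/x/ — fricative, sonority 3.
The profile is 4-3-3. Between /h/ (3) and /x/ (3) sonority does not fall, so the cluster violates the SSP.

no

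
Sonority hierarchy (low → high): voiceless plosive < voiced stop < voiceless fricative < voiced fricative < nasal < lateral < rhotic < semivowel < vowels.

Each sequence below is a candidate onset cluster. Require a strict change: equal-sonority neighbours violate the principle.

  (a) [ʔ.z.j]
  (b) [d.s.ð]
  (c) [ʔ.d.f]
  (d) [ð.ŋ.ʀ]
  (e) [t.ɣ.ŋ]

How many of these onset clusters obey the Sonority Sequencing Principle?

5

(a) [ʔ.z.j]: profile 1-4-8 — obeys.
(b) [d.s.ð]: profile 2-3-4 — obeys.
(c) [ʔ.d.f]: profile 1-2-3 — obeys.
(d) [ð.ŋ.ʀ]: profile 4-5-7 — obeys.
(e) [t.ɣ.ŋ]: profile 1-4-5 — obeys.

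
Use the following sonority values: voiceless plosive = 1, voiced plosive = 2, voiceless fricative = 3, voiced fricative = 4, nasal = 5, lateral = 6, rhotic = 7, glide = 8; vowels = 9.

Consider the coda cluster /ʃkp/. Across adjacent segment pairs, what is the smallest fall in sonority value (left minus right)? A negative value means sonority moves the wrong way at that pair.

0

/ʃ/ — voiceless fricative, sonority 3.
/k/ — voiceless plosive, sonority 1.
/p/ — voiceless plosive, sonority 1.
/ʃ/→/k/: change +2.
/k/→/p/: change +0.
Minimum = 0.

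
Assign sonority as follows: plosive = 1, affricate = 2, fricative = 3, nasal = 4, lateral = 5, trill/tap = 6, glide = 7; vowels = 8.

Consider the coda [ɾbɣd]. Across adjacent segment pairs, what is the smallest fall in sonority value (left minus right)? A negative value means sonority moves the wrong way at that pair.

-2

/ɾ/ — trill/tap, sonority 6.
/b/ — plosive, sonority 1.
/ɣ/ — fricative, sonority 3.
/d/ — plosive, sonority 1.
/ɾ/→/b/: change +5.
/b/→/ɣ/: change -2.
/ɣ/→/d/: change +2.
Minimum = -2.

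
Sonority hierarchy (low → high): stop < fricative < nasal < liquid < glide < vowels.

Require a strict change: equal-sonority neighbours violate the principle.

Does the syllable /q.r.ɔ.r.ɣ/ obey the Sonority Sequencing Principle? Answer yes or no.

yes

Onset: /q/ is a stop (sonority 1), /r/ is a liquid (sonority 4); then the nucleus /ɔ/ (sonority 6).
Onset profile 1-4-6 — rises to the nucleus.
Coda: /r/ is a liquid (sonority 4), /ɣ/ is a fricative (sonority 2).
Coda profile 6-4-2 — falls from the nucleus.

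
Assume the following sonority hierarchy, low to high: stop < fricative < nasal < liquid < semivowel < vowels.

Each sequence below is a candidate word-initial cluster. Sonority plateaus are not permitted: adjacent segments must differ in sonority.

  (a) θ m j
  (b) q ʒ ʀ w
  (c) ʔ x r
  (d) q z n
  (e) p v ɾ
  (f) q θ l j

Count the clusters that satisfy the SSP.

6

(a) θ m j: profile 2-3-5 — obeys.
(b) q ʒ ʀ w: profile 1-2-4-5 — obeys.
(c) ʔ x r: profile 1-2-4 — obeys.
(d) q z n: profile 1-2-3 — obeys.
(e) p v ɾ: profile 1-2-4 — obeys.
(f) q θ l j: profile 1-2-4-5 — obeys.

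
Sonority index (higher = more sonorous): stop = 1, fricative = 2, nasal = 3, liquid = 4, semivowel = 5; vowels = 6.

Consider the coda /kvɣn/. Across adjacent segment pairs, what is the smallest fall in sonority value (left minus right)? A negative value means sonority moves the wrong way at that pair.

-1

/k/ — stop, sonority 1.
/v/ — fricative, sonority 2.
/ɣ/ — fricative, sonority 2.
/n/ — nasal, sonority 3.
/k/→/v/: change -1.
/v/→/ɣ/: change +0.
/ɣ/→/n/: change -1.
Minimum = -1.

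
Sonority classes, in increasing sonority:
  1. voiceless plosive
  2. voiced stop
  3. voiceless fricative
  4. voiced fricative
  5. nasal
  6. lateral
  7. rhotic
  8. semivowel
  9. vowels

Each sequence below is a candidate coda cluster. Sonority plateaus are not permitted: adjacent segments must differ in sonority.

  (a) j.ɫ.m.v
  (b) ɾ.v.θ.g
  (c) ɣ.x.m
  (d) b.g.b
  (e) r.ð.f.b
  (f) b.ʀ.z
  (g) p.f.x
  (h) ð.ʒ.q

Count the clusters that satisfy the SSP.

3

(a) j.ɫ.m.v: profile 8-6-5-4 — obeys.
(b) ɾ.v.θ.g: profile 7-4-3-2 — obeys.
(c) ɣ.x.m: profile 4-3-5 — violates.
(d) b.g.b: profile 2-2-2 — violates.
(e) r.ð.f.b: profile 7-4-3-2 — obeys.
(f) b.ʀ.z: profile 2-7-4 — violates.
(g) p.f.x: profile 1-3-3 — violates.
(h) ð.ʒ.q: profile 4-4-1 — violates.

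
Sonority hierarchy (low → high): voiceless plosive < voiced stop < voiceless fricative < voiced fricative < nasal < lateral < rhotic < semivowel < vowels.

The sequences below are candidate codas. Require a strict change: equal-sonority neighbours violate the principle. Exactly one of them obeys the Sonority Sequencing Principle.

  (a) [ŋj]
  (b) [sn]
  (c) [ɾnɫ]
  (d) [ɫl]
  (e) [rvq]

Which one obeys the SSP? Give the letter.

(a) sonority 5-8: ill-formed.
(b) sonority 3-5: ill-formed.
(c) sonority 7-5-6: ill-formed.
(d) sonority 6-6: ill-formed.
(e) sonority 7-4-1: well-formed.

e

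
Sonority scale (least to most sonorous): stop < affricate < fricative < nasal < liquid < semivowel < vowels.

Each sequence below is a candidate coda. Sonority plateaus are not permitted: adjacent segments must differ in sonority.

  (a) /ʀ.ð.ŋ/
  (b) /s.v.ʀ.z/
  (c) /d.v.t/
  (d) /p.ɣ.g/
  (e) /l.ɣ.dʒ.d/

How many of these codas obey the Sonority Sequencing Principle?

1

(a) /ʀ.ð.ŋ/: profile 5-3-4 — violates.
(b) /s.v.ʀ.z/: profile 3-3-5-3 — violates.
(c) /d.v.t/: profile 1-3-1 — violates.
(d) /p.ɣ.g/: profile 1-3-1 — violates.
(e) /l.ɣ.dʒ.d/: profile 5-3-2-1 — obeys.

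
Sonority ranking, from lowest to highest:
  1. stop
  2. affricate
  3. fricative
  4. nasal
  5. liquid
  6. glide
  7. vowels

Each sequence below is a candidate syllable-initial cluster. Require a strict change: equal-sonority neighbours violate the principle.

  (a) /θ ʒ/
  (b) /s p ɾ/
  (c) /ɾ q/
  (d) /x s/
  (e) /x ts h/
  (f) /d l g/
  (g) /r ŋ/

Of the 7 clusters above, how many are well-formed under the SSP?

0

(a) /θ ʒ/: profile 3-3 — violates.
(b) /s p ɾ/: profile 3-1-5 — violates.
(c) /ɾ q/: profile 5-1 — violates.
(d) /x s/: profile 3-3 — violates.
(e) /x ts h/: profile 3-2-3 — violates.
(f) /d l g/: profile 1-5-1 — violates.
(g) /r ŋ/: profile 5-4 — violates.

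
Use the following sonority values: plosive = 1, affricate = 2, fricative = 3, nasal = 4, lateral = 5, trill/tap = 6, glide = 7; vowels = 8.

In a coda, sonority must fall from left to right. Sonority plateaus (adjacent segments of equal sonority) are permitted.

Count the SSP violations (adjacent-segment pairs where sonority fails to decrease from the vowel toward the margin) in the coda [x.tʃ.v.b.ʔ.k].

1

/x/ — fricative, sonority 3.
/tʃ/ — affricate, sonority 2.
/v/ — fricative, sonority 3.
/b/ — plosive, sonority 1.
/ʔ/ — plosive, sonority 1.
/k/ — plosive, sonority 1.
/x/→/tʃ/: 3→2 (falls) — ok.
/tʃ/→/v/: 2→3 (does not fall) — violation.
/v/→/b/: 3→1 (falls) — ok.
/b/→/ʔ/: 1→1 (plateau, allowed) — ok.
/ʔ/→/k/: 1→1 (plateau, allowed) — ok.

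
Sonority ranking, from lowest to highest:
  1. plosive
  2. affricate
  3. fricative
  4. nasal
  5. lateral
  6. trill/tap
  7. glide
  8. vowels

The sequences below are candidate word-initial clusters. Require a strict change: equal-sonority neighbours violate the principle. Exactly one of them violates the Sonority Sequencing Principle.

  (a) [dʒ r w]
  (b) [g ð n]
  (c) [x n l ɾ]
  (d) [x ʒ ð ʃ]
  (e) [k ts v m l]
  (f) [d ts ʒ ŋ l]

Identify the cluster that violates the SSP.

(a) sonority 2-6-7: well-formed.
(b) sonority 1-3-4: well-formed.
(c) sonority 3-4-5-6: well-formed.
(d) sonority 3-3-3-3: ill-formed.
(e) sonority 1-2-3-4-5: well-formed.
(f) sonority 1-2-3-4-5: well-formed.

d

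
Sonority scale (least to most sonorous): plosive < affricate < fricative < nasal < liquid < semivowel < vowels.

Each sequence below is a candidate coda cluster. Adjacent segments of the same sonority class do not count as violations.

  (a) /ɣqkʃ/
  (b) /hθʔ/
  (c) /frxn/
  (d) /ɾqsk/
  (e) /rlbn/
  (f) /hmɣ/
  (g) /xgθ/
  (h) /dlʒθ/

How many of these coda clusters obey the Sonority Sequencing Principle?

1

(a) sonority 3-1-1-3: ill-formed.
(b) sonority 3-3-1: well-formed.
(c) sonority 3-5-3-4: ill-formed.
(d) sonority 5-1-3-1: ill-formed.
(e) sonority 5-5-1-4: ill-formed.
(f) sonority 3-4-3: ill-formed.
(g) sonority 3-1-3: ill-formed.
(h) sonority 1-5-3-3: ill-formed.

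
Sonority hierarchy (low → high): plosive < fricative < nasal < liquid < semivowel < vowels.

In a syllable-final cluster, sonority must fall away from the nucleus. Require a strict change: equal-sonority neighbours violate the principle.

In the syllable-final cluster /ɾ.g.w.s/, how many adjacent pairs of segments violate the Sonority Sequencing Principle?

/ɾ/ is a liquid (sonority 4).
/g/ is a plosive (sonority 1).
/w/ is a semivowel (sonority 5).
/s/ is a fricative (sonority 2).
/ɾ/→/g/: 4→1 (falls) — ok.
/g/→/w/: 1→5 (does not fall) — violation.
/w/→/s/: 5→2 (falls) — ok.

1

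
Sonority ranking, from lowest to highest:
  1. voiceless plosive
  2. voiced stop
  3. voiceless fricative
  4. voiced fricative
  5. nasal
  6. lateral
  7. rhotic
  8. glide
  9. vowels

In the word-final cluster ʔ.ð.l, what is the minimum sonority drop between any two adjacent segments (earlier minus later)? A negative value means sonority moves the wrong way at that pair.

-3

/ʔ/: voiceless plosive = 1.
/ð/: voiced fricative = 4.
/l/: lateral = 6.
/ʔ/→/ð/: change -3.
/ð/→/l/: change -2.
Minimum = -3.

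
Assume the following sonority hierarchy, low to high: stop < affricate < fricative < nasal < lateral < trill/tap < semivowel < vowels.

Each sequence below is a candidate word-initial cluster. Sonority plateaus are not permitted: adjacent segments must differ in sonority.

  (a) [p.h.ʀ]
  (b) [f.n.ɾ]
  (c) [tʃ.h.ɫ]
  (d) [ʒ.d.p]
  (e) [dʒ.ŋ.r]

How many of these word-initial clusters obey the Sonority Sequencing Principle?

4

(a) [p.h.ʀ]: profile 1-3-6 — obeys.
(b) [f.n.ɾ]: profile 3-4-6 — obeys.
(c) [tʃ.h.ɫ]: profile 2-3-5 — obeys.
(d) [ʒ.d.p]: profile 3-1-1 — violates.
(e) [dʒ.ŋ.r]: profile 2-4-6 — obeys.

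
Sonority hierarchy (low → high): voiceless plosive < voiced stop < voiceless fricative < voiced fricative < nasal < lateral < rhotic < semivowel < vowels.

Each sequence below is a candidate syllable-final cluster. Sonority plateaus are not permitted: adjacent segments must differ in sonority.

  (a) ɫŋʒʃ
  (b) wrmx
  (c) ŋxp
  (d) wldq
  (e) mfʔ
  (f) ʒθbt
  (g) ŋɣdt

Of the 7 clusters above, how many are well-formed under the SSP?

(a) ɫŋʒʃ: profile 6-5-4-3 — obeys.
(b) wrmx: profile 8-7-5-3 — obeys.
(c) ŋxp: profile 5-3-1 — obeys.
(d) wldq: profile 8-6-2-1 — obeys.
(e) mfʔ: profile 5-3-1 — obeys.
(f) ʒθbt: profile 4-3-2-1 — obeys.
(g) ŋɣdt: profile 5-4-2-1 — obeys.

7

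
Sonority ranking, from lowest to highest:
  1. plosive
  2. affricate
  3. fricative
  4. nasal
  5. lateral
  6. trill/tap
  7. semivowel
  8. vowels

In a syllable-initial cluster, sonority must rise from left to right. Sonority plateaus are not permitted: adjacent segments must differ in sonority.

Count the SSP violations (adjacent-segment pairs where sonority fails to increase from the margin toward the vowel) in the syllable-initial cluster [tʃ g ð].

1

/tʃ/: affricate = 2.
/g/: plosive = 1.
/ð/: fricative = 3.
/tʃ/→/g/: 2→1 (does not rise) — violation.
/g/→/ð/: 1→3 (rises) — ok.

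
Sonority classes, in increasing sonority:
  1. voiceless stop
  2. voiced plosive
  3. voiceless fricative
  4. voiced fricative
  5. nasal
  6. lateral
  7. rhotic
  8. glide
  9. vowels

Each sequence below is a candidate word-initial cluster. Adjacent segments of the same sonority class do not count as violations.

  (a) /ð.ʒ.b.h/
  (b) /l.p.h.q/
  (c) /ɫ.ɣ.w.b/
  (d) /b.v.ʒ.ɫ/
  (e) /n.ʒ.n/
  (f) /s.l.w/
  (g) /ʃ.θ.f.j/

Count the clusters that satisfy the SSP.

(a) /ð.ʒ.b.h/: profile 4-4-2-3 — violates.
(b) /l.p.h.q/: profile 6-1-3-1 — violates.
(c) /ɫ.ɣ.w.b/: profile 6-4-8-2 — violates.
(d) /b.v.ʒ.ɫ/: profile 2-4-4-6 — obeys.
(e) /n.ʒ.n/: profile 5-4-5 — violates.
(f) /s.l.w/: profile 3-6-8 — obeys.
(g) /ʃ.θ.f.j/: profile 3-3-3-8 — obeys.

3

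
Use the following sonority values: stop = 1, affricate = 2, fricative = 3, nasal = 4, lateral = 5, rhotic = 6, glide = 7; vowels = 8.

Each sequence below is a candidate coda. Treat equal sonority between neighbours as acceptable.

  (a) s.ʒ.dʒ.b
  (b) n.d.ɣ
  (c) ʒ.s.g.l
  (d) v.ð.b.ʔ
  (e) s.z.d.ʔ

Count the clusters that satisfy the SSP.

(a) s.ʒ.dʒ.b: profile 3-3-2-1 — obeys.
(b) n.d.ɣ: profile 4-1-3 — violates.
(c) ʒ.s.g.l: profile 3-3-1-5 — violates.
(d) v.ð.b.ʔ: profile 3-3-1-1 — obeys.
(e) s.z.d.ʔ: profile 3-3-1-1 — obeys.

3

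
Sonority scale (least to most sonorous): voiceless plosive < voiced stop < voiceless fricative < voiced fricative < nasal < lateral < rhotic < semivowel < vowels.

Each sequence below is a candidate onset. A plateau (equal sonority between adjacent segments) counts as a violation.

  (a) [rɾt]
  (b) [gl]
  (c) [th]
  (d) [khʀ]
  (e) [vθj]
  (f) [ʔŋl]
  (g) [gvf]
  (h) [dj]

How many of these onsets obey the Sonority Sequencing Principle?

(a) sonority 7-7-1: ill-formed.
(b) sonority 2-6: well-formed.
(c) sonority 1-3: well-formed.
(d) sonority 1-3-7: well-formed.
(e) sonority 4-3-8: ill-formed.
(f) sonority 1-5-6: well-formed.
(g) sonority 2-4-3: ill-formed.
(h) sonority 2-8: well-formed.

5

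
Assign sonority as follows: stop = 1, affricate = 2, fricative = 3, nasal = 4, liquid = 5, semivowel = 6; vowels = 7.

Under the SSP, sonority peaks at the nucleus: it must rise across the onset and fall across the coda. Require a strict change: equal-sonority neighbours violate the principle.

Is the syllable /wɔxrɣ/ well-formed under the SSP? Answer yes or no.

Onset: /w/ is a semivowel (sonority 6); then the nucleus /ɔ/ (sonority 7).
Onset profile 6-7 — rises to the nucleus.
Coda: /x/ is a fricative (sonority 3), /r/ is a liquid (sonority 5), /ɣ/ is a fricative (sonority 3).
Coda profile 7-3-5-3 — does not strictly fall throughout.

no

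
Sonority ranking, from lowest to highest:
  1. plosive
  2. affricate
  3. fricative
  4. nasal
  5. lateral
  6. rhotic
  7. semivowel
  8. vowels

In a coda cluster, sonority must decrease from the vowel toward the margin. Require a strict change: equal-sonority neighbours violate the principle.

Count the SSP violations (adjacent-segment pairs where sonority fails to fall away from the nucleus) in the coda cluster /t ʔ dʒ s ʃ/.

4

/t/ is a plosive (sonority 1).
/ʔ/ is a plosive (sonority 1).
/dʒ/ is an affricate (sonority 2).
/s/ is a fricative (sonority 3).
/ʃ/ is a fricative (sonority 3).
/t/→/ʔ/: 1→1 (plateau) — violation.
/ʔ/→/dʒ/: 1→2 (does not fall) — violation.
/dʒ/→/s/: 2→3 (does not fall) — violation.
/s/→/ʃ/: 3→3 (plateau) — violation.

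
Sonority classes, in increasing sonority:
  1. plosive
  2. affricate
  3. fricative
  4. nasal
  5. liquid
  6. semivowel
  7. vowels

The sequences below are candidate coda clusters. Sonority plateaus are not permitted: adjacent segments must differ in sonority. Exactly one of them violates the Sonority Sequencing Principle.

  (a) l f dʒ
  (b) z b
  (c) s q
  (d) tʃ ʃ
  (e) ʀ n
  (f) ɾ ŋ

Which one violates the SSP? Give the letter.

(a) l f dʒ: profile 5-3-2 — obeys.
(b) z b: profile 3-1 — obeys.
(c) s q: profile 3-1 — obeys.
(d) tʃ ʃ: profile 2-3 — violates.
(e) ʀ n: profile 5-4 — obeys.
(f) ɾ ŋ: profile 5-4 — obeys.

d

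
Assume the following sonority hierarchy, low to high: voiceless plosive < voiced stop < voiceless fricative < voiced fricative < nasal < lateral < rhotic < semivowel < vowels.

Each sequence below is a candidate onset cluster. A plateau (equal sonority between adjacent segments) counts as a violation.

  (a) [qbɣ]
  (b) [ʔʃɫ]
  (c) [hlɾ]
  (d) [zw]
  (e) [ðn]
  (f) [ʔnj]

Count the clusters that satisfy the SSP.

(a) 1-2-4 → obeys
(b) 1-3-6 → obeys
(c) 3-6-7 → obeys
(d) 4-8 → obeys
(e) 4-5 → obeys
(f) 1-5-8 → obeys

6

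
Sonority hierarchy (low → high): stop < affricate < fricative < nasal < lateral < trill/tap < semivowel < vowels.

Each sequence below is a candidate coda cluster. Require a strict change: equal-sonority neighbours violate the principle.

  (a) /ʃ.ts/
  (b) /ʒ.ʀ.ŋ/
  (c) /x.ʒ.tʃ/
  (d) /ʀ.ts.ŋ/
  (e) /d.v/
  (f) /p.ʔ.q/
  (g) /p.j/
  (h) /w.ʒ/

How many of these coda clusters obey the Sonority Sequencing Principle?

2

(a) 3-2 → obeys
(b) 3-6-4 → violates
(c) 3-3-2 → violates
(d) 6-2-4 → violates
(e) 1-3 → violates
(f) 1-1-1 → violates
(g) 1-7 → violates
(h) 7-3 → obeys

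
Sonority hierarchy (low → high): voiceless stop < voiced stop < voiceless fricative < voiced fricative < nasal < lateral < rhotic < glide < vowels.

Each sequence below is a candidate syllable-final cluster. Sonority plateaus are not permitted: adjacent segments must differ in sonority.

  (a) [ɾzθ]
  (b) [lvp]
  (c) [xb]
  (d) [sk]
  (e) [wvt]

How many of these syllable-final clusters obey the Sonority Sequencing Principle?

5

(a) [ɾzθ]: profile 7-4-3 — obeys.
(b) [lvp]: profile 6-4-1 — obeys.
(c) [xb]: profile 3-2 — obeys.
(d) [sk]: profile 3-1 — obeys.
(e) [wvt]: profile 8-4-1 — obeys.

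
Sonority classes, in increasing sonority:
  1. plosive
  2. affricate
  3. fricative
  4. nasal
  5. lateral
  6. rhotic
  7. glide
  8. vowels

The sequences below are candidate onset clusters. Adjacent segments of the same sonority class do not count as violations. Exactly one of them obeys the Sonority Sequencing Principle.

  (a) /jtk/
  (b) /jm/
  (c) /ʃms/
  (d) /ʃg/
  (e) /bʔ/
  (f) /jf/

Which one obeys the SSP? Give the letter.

e

(a) sonority 7-1-1: ill-formed.
(b) sonority 7-4: ill-formed.
(c) sonority 3-4-3: ill-formed.
(d) sonority 3-1: ill-formed.
(e) sonority 1-1: well-formed.
(f) sonority 7-3: ill-formed.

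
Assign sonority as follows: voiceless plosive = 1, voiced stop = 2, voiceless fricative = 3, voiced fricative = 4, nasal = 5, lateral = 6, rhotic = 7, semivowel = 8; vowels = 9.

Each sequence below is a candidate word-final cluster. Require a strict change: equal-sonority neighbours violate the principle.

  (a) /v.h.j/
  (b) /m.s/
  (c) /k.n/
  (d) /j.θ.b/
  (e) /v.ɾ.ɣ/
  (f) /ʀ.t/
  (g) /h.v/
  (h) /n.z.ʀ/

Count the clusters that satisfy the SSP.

(a) sonority 4-3-8: ill-formed.
(b) sonority 5-3: well-formed.
(c) sonority 1-5: ill-formed.
(d) sonority 8-3-2: well-formed.
(e) sonority 4-7-4: ill-formed.
(f) sonority 7-1: well-formed.
(g) sonority 3-4: ill-formed.
(h) sonority 5-4-7: ill-formed.

3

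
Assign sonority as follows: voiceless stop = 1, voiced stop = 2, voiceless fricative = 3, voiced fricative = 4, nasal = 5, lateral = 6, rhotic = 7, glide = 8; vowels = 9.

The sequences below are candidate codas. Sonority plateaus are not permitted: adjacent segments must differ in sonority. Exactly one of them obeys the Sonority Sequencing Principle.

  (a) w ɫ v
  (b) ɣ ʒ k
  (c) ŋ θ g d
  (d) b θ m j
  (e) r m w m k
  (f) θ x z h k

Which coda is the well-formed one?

(a) 8-6-4 → obeys
(b) 4-4-1 → violates
(c) 5-3-2-2 → violates
(d) 2-3-5-8 → violates
(e) 7-5-8-5-1 → violates
(f) 3-3-4-3-1 → violates

a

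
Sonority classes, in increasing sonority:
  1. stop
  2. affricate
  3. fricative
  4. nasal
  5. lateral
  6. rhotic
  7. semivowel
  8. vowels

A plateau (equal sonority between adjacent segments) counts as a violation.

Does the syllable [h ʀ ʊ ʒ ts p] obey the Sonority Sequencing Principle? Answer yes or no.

Onset: /h/ is a fricative (sonority 3), /ʀ/ is a rhotic (sonority 6); then the nucleus /ʊ/ (sonority 8).
Onset profile 3-6-8 — rises to the nucleus.
Coda: /ʒ/ is a fricative (sonority 3), /ts/ is an affricate (sonority 2), /p/ is a stop (sonority 1).
Coda profile 8-3-2-1 — falls from the nucleus.

yes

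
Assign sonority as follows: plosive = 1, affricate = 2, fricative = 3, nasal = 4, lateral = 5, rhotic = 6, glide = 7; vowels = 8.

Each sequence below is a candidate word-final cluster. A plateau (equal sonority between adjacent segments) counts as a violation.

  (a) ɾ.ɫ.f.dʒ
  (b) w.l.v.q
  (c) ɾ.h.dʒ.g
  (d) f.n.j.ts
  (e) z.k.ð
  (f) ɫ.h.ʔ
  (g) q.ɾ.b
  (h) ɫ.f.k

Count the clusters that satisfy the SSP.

5

(a) ɾ.ɫ.f.dʒ: profile 6-5-3-2 — obeys.
(b) w.l.v.q: profile 7-5-3-1 — obeys.
(c) ɾ.h.dʒ.g: profile 6-3-2-1 — obeys.
(d) f.n.j.ts: profile 3-4-7-2 — violates.
(e) z.k.ð: profile 3-1-3 — violates.
(f) ɫ.h.ʔ: profile 5-3-1 — obeys.
(g) q.ɾ.b: profile 1-6-1 — violates.
(h) ɫ.f.k: profile 5-3-1 — obeys.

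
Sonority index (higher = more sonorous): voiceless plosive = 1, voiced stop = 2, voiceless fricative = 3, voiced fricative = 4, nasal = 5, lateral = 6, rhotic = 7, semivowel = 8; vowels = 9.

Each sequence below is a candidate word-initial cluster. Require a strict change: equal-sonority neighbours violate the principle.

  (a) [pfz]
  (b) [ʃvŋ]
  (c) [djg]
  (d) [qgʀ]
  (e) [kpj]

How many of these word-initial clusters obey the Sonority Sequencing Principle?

(a) [pfz]: profile 1-3-4 — obeys.
(b) [ʃvŋ]: profile 3-4-5 — obeys.
(c) [djg]: profile 2-8-2 — violates.
(d) [qgʀ]: profile 1-2-7 — obeys.
(e) [kpj]: profile 1-1-8 — violates.

3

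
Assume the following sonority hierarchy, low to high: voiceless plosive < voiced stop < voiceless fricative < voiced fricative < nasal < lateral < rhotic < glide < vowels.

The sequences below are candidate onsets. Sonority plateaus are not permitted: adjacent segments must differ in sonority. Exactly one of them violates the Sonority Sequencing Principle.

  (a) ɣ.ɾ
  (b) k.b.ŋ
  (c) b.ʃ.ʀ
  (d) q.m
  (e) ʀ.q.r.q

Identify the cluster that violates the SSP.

e

(a) ɣ.ɾ: profile 4-7 — obeys.
(b) k.b.ŋ: profile 1-2-5 — obeys.
(c) b.ʃ.ʀ: profile 2-3-7 — obeys.
(d) q.m: profile 1-5 — obeys.
(e) ʀ.q.r.q: profile 7-1-7-1 — violates.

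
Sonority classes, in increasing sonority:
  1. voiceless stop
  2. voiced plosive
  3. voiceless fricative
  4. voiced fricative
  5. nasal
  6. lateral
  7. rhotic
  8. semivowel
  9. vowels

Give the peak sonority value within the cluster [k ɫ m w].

/k/ — voiceless stop, sonority 1.
/ɫ/ — lateral, sonority 6.
/m/ — nasal, sonority 5.
/w/ — semivowel, sonority 8.
The maximum is 8.

8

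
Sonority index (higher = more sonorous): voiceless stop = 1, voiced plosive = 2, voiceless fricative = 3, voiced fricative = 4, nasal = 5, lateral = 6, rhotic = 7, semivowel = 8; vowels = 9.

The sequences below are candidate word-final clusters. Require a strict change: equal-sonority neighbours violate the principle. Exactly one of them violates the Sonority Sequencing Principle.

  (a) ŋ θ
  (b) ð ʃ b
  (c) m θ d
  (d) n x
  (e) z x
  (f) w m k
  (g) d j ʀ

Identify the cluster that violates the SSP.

g

(a) sonority 5-3: well-formed.
(b) sonority 4-3-2: well-formed.
(c) sonority 5-3-2: well-formed.
(d) sonority 5-3: well-formed.
(e) sonority 4-3: well-formed.
(f) sonority 8-5-1: well-formed.
(g) sonority 2-8-7: ill-formed.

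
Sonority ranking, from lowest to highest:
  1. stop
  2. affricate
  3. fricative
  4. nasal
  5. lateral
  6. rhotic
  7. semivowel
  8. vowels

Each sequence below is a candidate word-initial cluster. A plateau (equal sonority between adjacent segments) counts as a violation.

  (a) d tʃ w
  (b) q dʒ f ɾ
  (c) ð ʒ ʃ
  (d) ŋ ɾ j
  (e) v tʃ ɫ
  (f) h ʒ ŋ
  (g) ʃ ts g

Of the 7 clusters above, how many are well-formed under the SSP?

(a) sonority 1-2-7: well-formed.
(b) sonority 1-2-3-6: well-formed.
(c) sonority 3-3-3: ill-formed.
(d) sonority 4-6-7: well-formed.
(e) sonority 3-2-5: ill-formed.
(f) sonority 3-3-4: ill-formed.
(g) sonority 3-2-1: ill-formed.

3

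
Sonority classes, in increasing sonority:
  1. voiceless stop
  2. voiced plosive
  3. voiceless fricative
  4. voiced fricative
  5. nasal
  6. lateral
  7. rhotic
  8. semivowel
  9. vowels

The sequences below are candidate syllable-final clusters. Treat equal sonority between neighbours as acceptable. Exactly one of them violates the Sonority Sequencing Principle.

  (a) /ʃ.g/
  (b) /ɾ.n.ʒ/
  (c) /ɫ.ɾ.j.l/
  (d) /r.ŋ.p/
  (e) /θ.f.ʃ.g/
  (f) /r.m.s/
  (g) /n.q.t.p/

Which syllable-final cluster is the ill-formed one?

c

(a) 3-2 → obeys
(b) 7-5-4 → obeys
(c) 6-7-8-6 → violates
(d) 7-5-1 → obeys
(e) 3-3-3-2 → obeys
(f) 7-5-3 → obeys
(g) 5-1-1-1 → obeys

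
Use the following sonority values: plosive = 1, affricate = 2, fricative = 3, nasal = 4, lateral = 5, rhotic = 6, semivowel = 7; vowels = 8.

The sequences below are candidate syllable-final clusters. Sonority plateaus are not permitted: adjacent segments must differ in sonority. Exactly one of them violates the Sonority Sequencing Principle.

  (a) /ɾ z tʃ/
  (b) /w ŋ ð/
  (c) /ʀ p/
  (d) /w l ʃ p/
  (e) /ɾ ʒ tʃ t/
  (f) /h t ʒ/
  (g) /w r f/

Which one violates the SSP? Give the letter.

f

(a) /ɾ z tʃ/: profile 6-3-2 — obeys.
(b) /w ŋ ð/: profile 7-4-3 — obeys.
(c) /ʀ p/: profile 6-1 — obeys.
(d) /w l ʃ p/: profile 7-5-3-1 — obeys.
(e) /ɾ ʒ tʃ t/: profile 6-3-2-1 — obeys.
(f) /h t ʒ/: profile 3-1-3 — violates.
(g) /w r f/: profile 7-6-3 — obeys.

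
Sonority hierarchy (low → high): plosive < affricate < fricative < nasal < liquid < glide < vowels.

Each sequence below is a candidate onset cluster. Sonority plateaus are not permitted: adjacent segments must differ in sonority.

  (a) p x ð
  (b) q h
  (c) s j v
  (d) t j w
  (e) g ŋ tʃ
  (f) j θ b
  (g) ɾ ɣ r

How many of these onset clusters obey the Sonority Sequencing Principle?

(a) 1-3-3 → violates
(b) 1-3 → obeys
(c) 3-6-3 → violates
(d) 1-6-6 → violates
(e) 1-4-2 → violates
(f) 6-3-1 → violates
(g) 5-3-5 → violates

1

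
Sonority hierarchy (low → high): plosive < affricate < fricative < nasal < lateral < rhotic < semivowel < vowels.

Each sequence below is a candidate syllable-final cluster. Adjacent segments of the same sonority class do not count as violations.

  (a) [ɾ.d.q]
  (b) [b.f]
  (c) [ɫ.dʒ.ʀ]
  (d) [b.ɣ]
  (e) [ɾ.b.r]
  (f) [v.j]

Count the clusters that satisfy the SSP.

1

(a) 6-1-1 → obeys
(b) 1-3 → violates
(c) 5-2-6 → violates
(d) 1-3 → violates
(e) 6-1-6 → violates
(f) 3-7 → violates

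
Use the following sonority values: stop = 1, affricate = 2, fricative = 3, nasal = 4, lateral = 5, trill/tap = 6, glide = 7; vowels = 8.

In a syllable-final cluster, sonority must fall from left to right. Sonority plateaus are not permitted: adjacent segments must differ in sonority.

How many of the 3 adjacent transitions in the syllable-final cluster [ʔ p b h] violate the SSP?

3

/ʔ/ — stop, sonority 1.
/p/ — stop, sonority 1.
/b/ — stop, sonority 1.
/h/ — fricative, sonority 3.
/ʔ/→/p/: 1→1 (plateau) — violation.
/p/→/b/: 1→1 (plateau) — violation.
/b/→/h/: 1→3 (does not fall) — violation.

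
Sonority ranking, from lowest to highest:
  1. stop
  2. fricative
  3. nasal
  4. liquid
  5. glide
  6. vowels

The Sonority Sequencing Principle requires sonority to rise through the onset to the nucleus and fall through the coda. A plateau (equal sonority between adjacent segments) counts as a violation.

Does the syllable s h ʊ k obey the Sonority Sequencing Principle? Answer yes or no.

no

Onset: /s/ is a fricative (sonority 2), /h/ is a fricative (sonority 2); then the nucleus /ʊ/ (sonority 6).
Onset profile 2-2-6 — does not strictly rise throughout.
Coda: /k/ is a stop (sonority 1).
Coda profile 6-1 — falls from the nucleus.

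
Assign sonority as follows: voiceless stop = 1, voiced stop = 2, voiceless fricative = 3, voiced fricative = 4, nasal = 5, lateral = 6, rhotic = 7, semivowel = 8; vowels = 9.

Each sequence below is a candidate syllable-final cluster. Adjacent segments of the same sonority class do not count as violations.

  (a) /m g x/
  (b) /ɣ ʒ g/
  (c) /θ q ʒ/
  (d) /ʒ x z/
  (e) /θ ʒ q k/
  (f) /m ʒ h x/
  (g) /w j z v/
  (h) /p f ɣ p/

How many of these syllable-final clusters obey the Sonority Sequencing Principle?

(a) sonority 5-2-3: ill-formed.
(b) sonority 4-4-2: well-formed.
(c) sonority 3-1-4: ill-formed.
(d) sonority 4-3-4: ill-formed.
(e) sonority 3-4-1-1: ill-formed.
(f) sonority 5-4-3-3: well-formed.
(g) sonority 8-8-4-4: well-formed.
(h) sonority 1-3-4-1: ill-formed.

3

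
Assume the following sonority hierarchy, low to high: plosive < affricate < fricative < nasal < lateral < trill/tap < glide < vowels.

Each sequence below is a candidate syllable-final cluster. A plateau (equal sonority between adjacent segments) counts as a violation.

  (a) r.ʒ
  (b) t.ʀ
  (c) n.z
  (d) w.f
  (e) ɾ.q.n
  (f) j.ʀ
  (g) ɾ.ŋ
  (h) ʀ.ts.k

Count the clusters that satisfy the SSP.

6

(a) sonority 6-3: well-formed.
(b) sonority 1-6: ill-formed.
(c) sonority 4-3: well-formed.
(d) sonority 7-3: well-formed.
(e) sonority 6-1-4: ill-formed.
(f) sonority 7-6: well-formed.
(g) sonority 6-4: well-formed.
(h) sonority 6-2-1: well-formed.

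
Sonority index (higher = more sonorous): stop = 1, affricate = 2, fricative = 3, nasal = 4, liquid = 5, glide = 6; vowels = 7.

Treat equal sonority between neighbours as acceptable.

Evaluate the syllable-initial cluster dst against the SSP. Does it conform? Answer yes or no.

/d/ is a stop (sonority 1).
/s/ is a fricative (sonority 3).
/t/ is a stop (sonority 1).
The profile is 1-3-1. Between /s/ (3) and /t/ (1) sonority does not rise, so the cluster violates the SSP.

no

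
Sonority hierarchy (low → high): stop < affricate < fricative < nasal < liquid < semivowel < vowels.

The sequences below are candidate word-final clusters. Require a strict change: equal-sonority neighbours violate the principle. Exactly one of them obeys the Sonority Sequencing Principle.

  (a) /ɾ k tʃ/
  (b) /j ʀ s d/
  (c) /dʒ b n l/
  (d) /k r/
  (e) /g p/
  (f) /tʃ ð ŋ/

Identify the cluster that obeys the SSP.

(a) /ɾ k tʃ/: profile 5-1-2 — violates.
(b) /j ʀ s d/: profile 6-5-3-1 — obeys.
(c) /dʒ b n l/: profile 2-1-4-5 — violates.
(d) /k r/: profile 1-5 — violates.
(e) /g p/: profile 1-1 — violates.
(f) /tʃ ð ŋ/: profile 2-3-4 — violates.

b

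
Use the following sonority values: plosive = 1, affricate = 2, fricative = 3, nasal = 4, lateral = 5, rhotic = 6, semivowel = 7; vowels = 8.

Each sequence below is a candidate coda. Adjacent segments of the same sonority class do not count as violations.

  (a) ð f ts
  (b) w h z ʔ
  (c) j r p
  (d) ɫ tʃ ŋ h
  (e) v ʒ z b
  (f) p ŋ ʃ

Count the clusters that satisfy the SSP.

(a) ð f ts: profile 3-3-2 — obeys.
(b) w h z ʔ: profile 7-3-3-1 — obeys.
(c) j r p: profile 7-6-1 — obeys.
(d) ɫ tʃ ŋ h: profile 5-2-4-3 — violates.
(e) v ʒ z b: profile 3-3-3-1 — obeys.
(f) p ŋ ʃ: profile 1-4-3 — violates.

4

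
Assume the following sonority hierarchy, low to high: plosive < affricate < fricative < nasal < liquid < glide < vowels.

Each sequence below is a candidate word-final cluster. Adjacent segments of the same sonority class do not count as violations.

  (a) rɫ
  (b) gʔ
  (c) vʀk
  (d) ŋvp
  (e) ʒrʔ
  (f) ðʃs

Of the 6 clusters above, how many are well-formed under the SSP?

4

(a) rɫ: profile 5-5 — obeys.
(b) gʔ: profile 1-1 — obeys.
(c) vʀk: profile 3-5-1 — violates.
(d) ŋvp: profile 4-3-1 — obeys.
(e) ʒrʔ: profile 3-5-1 — violates.
(f) ðʃs: profile 3-3-3 — obeys.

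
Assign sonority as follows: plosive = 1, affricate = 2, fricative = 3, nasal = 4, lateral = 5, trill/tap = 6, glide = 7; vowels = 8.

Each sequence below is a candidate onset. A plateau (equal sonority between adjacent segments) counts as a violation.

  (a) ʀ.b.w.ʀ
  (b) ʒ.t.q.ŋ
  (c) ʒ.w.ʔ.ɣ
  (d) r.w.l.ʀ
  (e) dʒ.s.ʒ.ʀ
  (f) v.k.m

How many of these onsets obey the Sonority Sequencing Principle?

0

(a) ʀ.b.w.ʀ: profile 6-1-7-6 — violates.
(b) ʒ.t.q.ŋ: profile 3-1-1-4 — violates.
(c) ʒ.w.ʔ.ɣ: profile 3-7-1-3 — violates.
(d) r.w.l.ʀ: profile 6-7-5-6 — violates.
(e) dʒ.s.ʒ.ʀ: profile 2-3-3-6 — violates.
(f) v.k.m: profile 3-1-4 — violates.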